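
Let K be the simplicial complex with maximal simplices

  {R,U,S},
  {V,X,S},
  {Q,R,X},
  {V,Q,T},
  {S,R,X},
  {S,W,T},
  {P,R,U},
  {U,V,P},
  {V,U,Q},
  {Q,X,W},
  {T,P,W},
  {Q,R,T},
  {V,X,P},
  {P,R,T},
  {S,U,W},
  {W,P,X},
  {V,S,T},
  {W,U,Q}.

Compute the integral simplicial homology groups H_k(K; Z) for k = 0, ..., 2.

K has 9 vertices, 27 edges, 18 triangles.
rank ∂_0 = 0, rank ∂_1 = 8 ⇒ b_0 = 9 − 0 − 8 = 1; all invariant factors of ∂_1 are 1 so no torsion. So H_0 ≅ Z.
rank ∂_1 = 8, rank ∂_2 = 17 ⇒ b_1 = 27 − 8 − 17 = 2; all invariant factors of ∂_2 are 1 so no torsion. So H_1 ≅ Z^2.
rank ∂_2 = 17, rank ∂_3 = 0 ⇒ b_2 = 18 − 17 − 0 = 1. So H_2 ≅ Z.

H_0 ≅ Z,  H_1 ≅ Z^2,  H_2 ≅ Z.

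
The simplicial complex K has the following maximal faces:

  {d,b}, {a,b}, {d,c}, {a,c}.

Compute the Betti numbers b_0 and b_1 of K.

Take the total order a < b < c < d on the vertex set. Then K (dimension 1) consists of the simplices:

  0-simplices (4): a, b, c, d
  1-simplices (4): ab, ac, bd, cd

Hence C_0 ≅ Z^4, C_1 ≅ Z^4.

∂_1: C_1 → C_0 sends each edge [p,q] (with p < q) to q − p. For instance
  ∂ac = c − a.
The resulting 4×4 matrix has rank 3, and its Smith normal form has invariant factors (1,1,1).

Now H_k = ker ∂_k / im ∂_{k+1}, so:

  H_0: rank C_0 − rank ∂_1 = 4 − 3 = 1, and the invariant factors of ∂_1 are all 1, so H_0 = Z.
  H_1: rank ker ∂_1 − rank ∂_2 = (4 − 3) − 0 = 1, and there is no ∂_2, so H_1 = Z.

Hence the Betti numbers are b_0 = 1, b_1 = 1.

b_0 = 1, b_1 = 1.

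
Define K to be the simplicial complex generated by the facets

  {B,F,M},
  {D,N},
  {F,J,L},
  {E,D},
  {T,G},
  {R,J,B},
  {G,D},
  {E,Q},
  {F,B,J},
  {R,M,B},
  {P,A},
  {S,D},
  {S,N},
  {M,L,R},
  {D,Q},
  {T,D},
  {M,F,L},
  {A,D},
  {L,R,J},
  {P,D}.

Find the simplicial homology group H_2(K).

Order the vertices as A < B < D < E < F < G < J < L < M < N < P < Q < R < S < T. Listing each simplex with vertices in this order, K has dimension 2 with simplices:

  0-simplices (15): A, B, D, E, F, G, J, L, M, N, P, Q, R, S, T
  1-simplices (24): AD, AP, BF, BJ, BM, BR, DE, DG, DN, DP, DQ, DS, DT, EQ, FJ, FL, FM, GT, JL, JR, LM, LR, MR, NS
  2-simplices (8): BFJ, BFM, BJR, BMR, FJL, FLM, JLR, LMR

so the chain groups are C_0 ≅ Z^15, C_1 ≅ Z^24, C_2 ≅ Z^8.

The boundary map ∂_1: C_1 → C_0 sends each edge [p,q] (with p < q) to q − p.
The resulting 15×24 matrix has rank 13, and its Smith normal form has invariant factors (1,1,1,1,1,1,1,1,1,1,1,1,1).

The boundary map ∂_2: C_2 → C_1 sends each 2-simplex [p,q,r] to [q,r] − [p,r] + [p,q]. For instance
  ∂BJR = JR − BR + BJ,
  ∂JLR = LR − JR + JL.
The resulting 24×8 matrix has rank 7, and its Smith normal form has invariant factors (1,1,1,1,1,1,1).

From H_k ≅ ker(∂_k) / im(∂_{k+1}) we obtain:

  H_2: rank ker ∂_2 − rank ∂_3 = (8 − 7) − 0 = 1, and there is no ∂_3, so H_2 ≅ Z.

(K is a triangulation of the disjoint union of a wedge of 4 circles and the 2-sphere S^2.)

H_2 ≅ Z.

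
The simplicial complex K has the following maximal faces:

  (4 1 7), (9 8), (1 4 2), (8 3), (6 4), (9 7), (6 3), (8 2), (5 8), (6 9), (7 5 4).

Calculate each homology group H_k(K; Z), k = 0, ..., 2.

K has 9 vertices, 15 edges, 3 triangles.
rank ∂_0 = 0, rank ∂_1 = 8 ⇒ b_0 = 9 − 0 − 8 = 1; all invariant factors of ∂_1 are 1 so no torsion. So H_0 ≅ Z.
rank ∂_1 = 8, rank ∂_2 = 3 ⇒ b_1 = 15 − 8 − 3 = 4; all invariant factors of ∂_2 are 1 so no torsion. So H_1 ≅ Z^4.
rank ∂_2 = 3, rank ∂_3 = 0 ⇒ b_2 = 3 − 3 − 0 = 0. So H_2 ≅ 0.

H_0 = Z,  H_1 = Z^4,  H_2 = 0.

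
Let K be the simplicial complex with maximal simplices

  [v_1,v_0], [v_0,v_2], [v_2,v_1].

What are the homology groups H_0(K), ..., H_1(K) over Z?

H_0 = Z,  H_1 = Z.

Order the vertices as v_0 < v_1 < v_2. Listing each simplex with vertices in this order, K has dimension 1 with simplices:

  0-simplices (3): [v_0], [v_1], [v_2]
  1-simplices (3): [v_0,v_1], [v_0,v_2], [v_1,v_2]

so the chain groups are C_0 ≅ Z^3, C_1 ≅ Z^3.

The boundary map ∂_1: C_1 → C_0 is given by ∂[p,q] = [q] − [p]. For instance
  ∂[v_0,v_2] = [v_2] − [v_0].
The resulting 3×3 matrix has rank 2, and its Smith normal form has invariant factors (1,1).

From H_k ≅ ker(∂_k) / im(∂_{k+1}) we obtain:

  H_0: rank C_0 − rank ∂_1 = 3 − 2 = 1, and the invariant factors of ∂_1 are all 1, so H_0 = Z.
  H_1: rank ker ∂_1 − rank ∂_2 = (3 − 2) − 0 = 1, and there is no ∂_2, so H_1 = Z.

(K is a triangulation of the circle S^1.)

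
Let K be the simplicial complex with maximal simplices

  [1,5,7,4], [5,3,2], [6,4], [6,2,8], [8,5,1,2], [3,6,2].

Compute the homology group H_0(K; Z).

We work with the vertex ordering 1 < 2 < 3 < 4 < 5 < 6 < 7 < 8. The simplices of K, each written with vertices in increasing order, are:

  0-simplices (8): [1], [2], [3], [4], [5], [6], [7], [8]
  1-simplices (17): [1,2], [1,4], [1,5], [1,7], [1,8], [2,3], [2,5], [2,6], [2,8], [3,5], [3,6], [4,5], [4,6], [4,7], [5,7], [5,8], [6,8]
  2-simplices (11): [1,2,5], [1,2,8], [1,4,5], [1,4,7], [1,5,7], [1,5,8], [2,3,5], [2,3,6], [2,5,8], [2,6,8], [4,5,7]
  3-simplices (2): [1,2,5,8], [1,4,5,7]

giving chain groups C_0 ≅ Z^8, C_1 ≅ Z^17, C_2 ≅ Z^11, C_3 ≅ Z^2.

The boundary map ∂_1: C_1 → C_0 is given by ∂[p,q] = [q] − [p]. For instance
  ∂[2,8] = [8] − [2].
As a 8×17 matrix over Z this has rank 7, with invariant factors (1,1,1,1,1,1,1).

The boundary map ∂_2: C_2 → C_1 maps a triangle to the signed sum of its edges. For instance
  ∂[1,5,7] = [5,7] − [1,7] + [1,5],
  ∂[2,3,6] = [3,6] − [2,6] + [2,3].
The resulting 17×11 matrix has rank 9, and its Smith normal form has invariant factors (1,1,1,1,1,1,1,1,1).

Boundary ∂_3: C_3 → C_2 sends each 3-simplex σ to the alternating sum Σ_i (−1)^i (σ with its i-th vertex removed). For instance
  ∂[1,4,5,7] = [4,5,7] − [1,5,7] + [1,4,7] − [1,4,5],
  ∂[1,2,5,8] = [2,5,8] − [1,5,8] + [1,2,8] − [1,2,5].
The 11×2 boundary matrix has rank 2 and Smith normal form diag(1,1).

Now H_k = ker ∂_k / im ∂_{k+1}, so:

  H_0: rank C_0 − rank ∂_1 = 8 − 7 = 1, and the invariant factors of ∂_1 are all 1, so H_0 = Z.

H_0 = Z.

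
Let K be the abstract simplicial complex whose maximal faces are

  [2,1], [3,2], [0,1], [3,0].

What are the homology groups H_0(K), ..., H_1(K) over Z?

We work with the vertex ordering 0 < 1 < 2 < 3. The simplices of K, each written with vertices in increasing order, are:

  0-simplices (4): [0], [1], [2], [3]
  1-simplices (4): [0,1], [0,3], [1,2], [2,3]

giving chain groups C_0 ≅ Z^4, C_1 ≅ Z^4.

Boundary ∂_1: C_1 → C_0 maps an edge to its endpoints' difference, ∂[p,q] = q − p. For instance
  ∂[0,1] = [1] − [0].
The 4×4 boundary matrix has rank 3 and Smith normal form diag(1,1,1).

From H_k ≅ ker(∂_k) / im(∂_{k+1}) we obtain:

  H_0: rank C_0 − rank ∂_1 = 4 − 3 = 1, and the invariant factors of ∂_1 are all 1, so H_0 = Z.
  H_1: rank ker ∂_1 − rank ∂_2 = (4 − 3) − 0 = 1, and there is no ∂_2, so H_1 = Z.

(K is a triangulation of the circle S^1.)

H_0 ≅ Z,  H_1 ≅ Z.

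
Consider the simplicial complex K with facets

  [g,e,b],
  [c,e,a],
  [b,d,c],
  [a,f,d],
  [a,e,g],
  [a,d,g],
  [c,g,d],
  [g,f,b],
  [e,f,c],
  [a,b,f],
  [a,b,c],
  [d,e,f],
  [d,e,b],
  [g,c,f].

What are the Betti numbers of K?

b_0 = 1, b_1 = 2, b_2 = 1.

K has 7 vertices, 21 edges, 14 triangles.
rank ∂_0 = 0, rank ∂_1 = 6 ⇒ b_0 = 7 − 0 − 6 = 1; all invariant factors of ∂_1 are 1 so no torsion. So H_0 ≅ Z.
rank ∂_1 = 6, rank ∂_2 = 13 ⇒ b_1 = 21 − 6 − 13 = 2; all invariant factors of ∂_2 are 1 so no torsion. So H_1 ≅ Z^2.
rank ∂_2 = 13, rank ∂_3 = 0 ⇒ b_2 = 14 − 13 − 0 = 1. So H_2 ≅ Z.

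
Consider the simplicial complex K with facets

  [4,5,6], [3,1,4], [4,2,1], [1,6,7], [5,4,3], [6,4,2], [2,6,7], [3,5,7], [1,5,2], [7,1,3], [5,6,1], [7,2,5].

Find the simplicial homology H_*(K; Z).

H_0 ≅ Z,  H_1 ≅ Z_2,  H_2 = 0.

K has 7 vertices, 18 edges, 12 triangles.
rank ∂_0 = 0, rank ∂_1 = 6 ⇒ b_0 = 7 − 0 − 6 = 1; all invariant factors of ∂_1 are 1 so no torsion. So H_0 ≅ Z.
rank ∂_1 = 6, rank ∂_2 = 12 ⇒ b_1 = 18 − 6 − 12 = 0; ∂_2 has invariant factor(s) [2] giving torsion. So H_1 ≅ Z_2.
rank ∂_2 = 12, rank ∂_3 = 0 ⇒ b_2 = 12 − 12 − 0 = 0. So H_2 ≅ 0.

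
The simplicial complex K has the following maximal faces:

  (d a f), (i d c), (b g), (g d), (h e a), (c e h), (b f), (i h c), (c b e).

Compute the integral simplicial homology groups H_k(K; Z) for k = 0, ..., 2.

H_0 ≅ Z,  H_1 ≅ Z^3,  H_2 = 0.

K has 9 vertices, 17 edges, 6 triangles.
rank ∂_0 = 0, rank ∂_1 = 8 ⇒ b_0 = 9 − 0 − 8 = 1; all invariant factors of ∂_1 are 1 so no torsion. So H_0 ≅ Z.
rank ∂_1 = 8, rank ∂_2 = 6 ⇒ b_1 = 17 − 8 − 6 = 3; all invariant factors of ∂_2 are 1 so no torsion. So H_1 ≅ Z^3.
rank ∂_2 = 6, rank ∂_3 = 0 ⇒ b_2 = 6 − 6 − 0 = 0. So H_2 ≅ 0.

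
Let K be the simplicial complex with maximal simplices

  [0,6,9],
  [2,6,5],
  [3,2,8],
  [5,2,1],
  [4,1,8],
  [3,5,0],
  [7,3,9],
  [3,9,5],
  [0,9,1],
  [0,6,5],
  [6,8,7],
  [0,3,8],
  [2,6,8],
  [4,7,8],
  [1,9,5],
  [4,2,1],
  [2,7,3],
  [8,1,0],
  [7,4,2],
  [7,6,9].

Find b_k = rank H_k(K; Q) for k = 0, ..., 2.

Order the vertices as 0 < 1 < 2 < 3 < 4 < 5 < 6 < 7 < 8 < 9. Listing each simplex with vertices in this order, K has dimension 2 with simplices:

  0-simplices (10): [0], [1], [2], [3], [4], [5], [6], [7], [8], [9]
  1-simplices (30): (30 of them)
  2-simplices (20): (20 of them)

Hence C_0 ≅ Z^10, C_1 ≅ Z^30, C_2 ≅ Z^20.

The boundary map ∂_1: C_1 → C_0 sends each edge [p,q] (with p < q) to q − p. For instance
  ∂[0,6] = [6] − [0].
As a 10×30 matrix over Z this has rank 9, with invariant factors (1,1,1,1,1,1,1,1,1).

∂_2: C_2 → C_1 maps a triangle to the signed sum of its edges. For instance
  ∂[0,1,8] = [1,8] − [0,8] + [0,1],
  ∂[4,7,8] = [7,8] − [4,8] + [4,7].
The 30×20 boundary matrix has rank 20 and Smith normal form diag(1,1,1,1,1,1,1,1,1,1,1,1,1,1,1,1,1,1,1,2).

Computing H_k = (kernel of ∂_k) / (image of ∂_{k+1}):

  H_0: rank C_0 − rank ∂_1 = 10 − 9 = 1, and the invariant factors of ∂_1 are all 1, so H_0 ≅ Z.
  H_1: rank ker ∂_1 − rank ∂_2 = (30 − 9) − 20 = 1, and ∂_2 has invariant factor 2 > 1, so H_1 ≅ Z ⊕ Z/2.
  H_2: rank ker ∂_2 − rank ∂_3 = (20 − 20) − 0 = 0, and there is no ∂_3, so H_2 ≅ 0.

As a check, the Euler characteristic is 10 − 30 + 20 = 0, which agrees with 1 − 1 + 0 = 0.
(K is a triangulation of the Klein bottle.)

Hence the Betti numbers are b_0 = 1, b_1 = 1, b_2 = 0.

b_0 = 1, b_1 = 1, b_2 = 0.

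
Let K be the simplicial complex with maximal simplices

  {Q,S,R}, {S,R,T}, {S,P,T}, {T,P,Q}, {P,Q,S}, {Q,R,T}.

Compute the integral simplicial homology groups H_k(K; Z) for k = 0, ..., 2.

H_0 = Z,  H_1 = 0,  H_2 = Z.

We work with the vertex ordering P < Q < R < S < T. The simplices of K, each written with vertices in increasing order, are:

  0-simplices (5): P, Q, R, S, T
  1-simplices (9): PQ, PS, PT, QR, QS, QT, RS, RT, ST
  2-simplices (6): PQS, PQT, PST, QRS, QRT, RST

giving chain groups C_0 ≅ Z^5, C_1 ≅ Z^9, C_2 ≅ Z^6.

The boundary map ∂_1: C_1 → C_0 maps an edge to its endpoints' difference, ∂[p,q] = q − p. For instance
  ∂QR = R − Q.
The resulting 5×9 matrix has rank 4, and its Smith normal form has invariant factors (1,1,1,1).

∂_2: C_2 → C_1 acts by ∂[p,q,r] = [q,r] − [p,r] + [p,q]. For instance
  ∂QRS = RS − QS + QR,
  ∂PQT = QT − PT + PQ.
The 9×6 boundary matrix has rank 5 and Smith normal form diag(1,1,1,1,1).

Reading off H_k = ker ∂_k / im ∂_{k+1}:

  H_0: rank C_0 − rank ∂_1 = 5 − 4 = 1, and the invariant factors of ∂_1 are all 1, so H_0 = Z.
  H_1: rank ker ∂_1 − rank ∂_2 = (9 − 4) − 5 = 0, and the invariant factors of ∂_2 are all 1, so H_1 = 0.
  H_2: rank ker ∂_2 − rank ∂_3 = (6 − 5) − 0 = 1, and there is no ∂_3, so H_2 = Z.

As a check, the Euler characteristic is 5 − 9 + 6 = 2, which agrees with 1 − 0 + 1 = 2.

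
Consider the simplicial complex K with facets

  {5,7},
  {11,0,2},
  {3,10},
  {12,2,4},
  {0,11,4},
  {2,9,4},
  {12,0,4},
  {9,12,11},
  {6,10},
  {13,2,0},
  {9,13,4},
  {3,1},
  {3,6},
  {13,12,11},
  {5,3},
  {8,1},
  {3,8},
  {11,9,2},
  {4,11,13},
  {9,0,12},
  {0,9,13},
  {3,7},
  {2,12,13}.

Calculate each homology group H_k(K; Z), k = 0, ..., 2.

Order the vertices as 0 < 1 < 2 < 3 < 4 < 5 < 6 < 7 < 8 < 9 < 10 < 11 < 12 < 13. Listing each simplex with vertices in this order, K has dimension 2 with simplices:

  0-simplices (14): [0], [1], [2], [3], [4], [5], [6], [7], [8], [9], [10], [11], [12], [13]
  1-simplices (30): (30 of them)
  2-simplices (14): [0,2,11], [0,2,13], [0,4,11], [0,4,12], [0,9,12], [0,9,13], [2,4,9], [2,4,12], [2,9,11], [2,12,13], [4,9,13], [4,11,13], [9,11,12], [11,12,13]

Hence C_0 ≅ Z^14, C_1 ≅ Z^30, C_2 ≅ Z^14.

The boundary map ∂_1: C_1 → C_0 maps an edge to its endpoints' difference, ∂[p,q] = q − p.
The 14×30 boundary matrix has rank 12 and Smith normal form diag(1,1,1,1,1,1,1,1,1,1,1,1).

∂_2: C_2 → C_1 maps a triangle to the signed sum of its edges. For instance
  ∂[0,2,11] = [2,11] − [0,11] + [0,2],
  ∂[2,4,9] = [4,9] − [2,9] + [2,4].
The resulting 30×14 matrix has rank 13, and its Smith normal form has invariant factors (1,1,1,1,1,1,1,1,1,1,1,1,1).

Computing H_k = (kernel of ∂_k) / (image of ∂_{k+1}):

  H_0: rank C_0 − rank ∂_1 = 14 − 12 = 2, and the invariant factors of ∂_1 are all 1, so H_0 ≅ Z^2.
  H_1: rank ker ∂_1 − rank ∂_2 = (30 − 12) − 13 = 5, and the invariant factors of ∂_2 are all 1, so H_1 ≅ Z^5.
  H_2: rank ker ∂_2 − rank ∂_3 = (14 − 13) − 0 = 1, and there is no ∂_3, so H_2 ≅ Z.

(K is a triangulation of the disjoint union of a wedge of 3 circles and the torus T^2.)

H_0 = Z^2,  H_1 = Z^5,  H_2 = Z.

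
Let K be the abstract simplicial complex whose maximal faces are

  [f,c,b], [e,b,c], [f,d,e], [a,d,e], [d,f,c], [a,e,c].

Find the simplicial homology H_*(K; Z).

We work with the vertex ordering a < b < c < d < e < f. The simplices of K, each written with vertices in increasing order, are:

  0-simplices (6): a, b, c, d, e, f
  1-simplices (12): ac, ad, ae, bc, be, bf, cd, ce, cf, de, df, ef
  2-simplices (6): ace, ade, bce, bcf, cdf, def

Hence C_0 ≅ Z^6, C_1 ≅ Z^12, C_2 ≅ Z^6.

∂_1: C_1 → C_0 sends each edge [p,q] (with p < q) to q − p. For instance
  ∂bf = f − b.
This gives a 6×12 integer matrix of rank 5; reducing to Smith normal form yields diagonal entries (1,1,1,1,1).

∂_2: C_2 → C_1 acts by ∂[p,q,r] = [q,r] − [p,r] + [p,q]. For instance
  ∂bce = ce − be + bc,
  ∂ace = ce − ae + ac.
The 12×6 boundary matrix has rank 6 and Smith normal form diag(1,1,1,1,1,1).

Reading off H_k = ker ∂_k / im ∂_{k+1}:

  H_0: rank C_0 − rank ∂_1 = 6 − 5 = 1, and the invariant factors of ∂_1 are all 1, so H_0 ≅ Z.
  H_1: rank ker ∂_1 − rank ∂_2 = (12 − 5) − 6 = 1, and the invariant factors of ∂_2 are all 1, so H_1 ≅ Z.
  H_2: rank ker ∂_2 − rank ∂_3 = (6 − 6) − 0 = 0, and there is no ∂_3, so H_2 ≅ 0.

As a check, the Euler characteristic is 6 − 12 + 6 = 0, which agrees with 1 − 1 + 0 = 0.
(K is a triangulation of the cylinder S^1 x I.)

H_0 = Z,  H_1 = Z,  H_2 = 0.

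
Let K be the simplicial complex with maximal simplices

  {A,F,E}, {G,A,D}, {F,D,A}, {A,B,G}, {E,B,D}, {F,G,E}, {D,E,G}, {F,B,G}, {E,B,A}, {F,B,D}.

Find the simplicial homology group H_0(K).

K has 6 vertices, 15 edges, 10 triangles.
rank ∂_0 = 0, rank ∂_1 = 5 ⇒ b_0 = 6 − 0 − 5 = 1; all invariant factors of ∂_1 are 1 so no torsion. So H_0 ≅ Z.

H_0 = Z.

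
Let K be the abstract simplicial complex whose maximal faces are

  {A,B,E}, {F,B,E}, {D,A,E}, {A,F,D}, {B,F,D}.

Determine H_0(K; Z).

H_0 ≅ Z.

Fix the vertex order A < B < D < E < F and write every simplex with vertices in increasing order. Then dim K = 2 and the simplices of K are:

  0-simplices (5): A, B, D, E, F
  1-simplices (10): AB, AD, AE, AF, BD, BE, BF, DE, DF, EF
  2-simplices (5): ABE, ADE, ADF, BDF, BEF

Hence C_0 ≅ Z^5, C_1 ≅ Z^10, C_2 ≅ Z^5.

∂_1: C_1 → C_0 maps an edge to its endpoints' difference, ∂[p,q] = q − p.
This gives a 5×10 integer matrix of rank 4; reducing to Smith normal form yields diagonal entries (1,1,1,1).

∂_2: C_2 → C_1 maps a triangle to the signed sum of its edges. For instance
  ∂BDF = DF − BF + BD,
  ∂ADE = DE − AE + AD.
This gives a 10×5 integer matrix of rank 5; reducing to Smith normal form yields diagonal entries (1,1,1,1,1).

Now H_k = ker ∂_k / im ∂_{k+1}, so:

  H_0: rank C_0 − rank ∂_1 = 5 − 4 = 1, and the invariant factors of ∂_1 are all 1, so H_0 = Z.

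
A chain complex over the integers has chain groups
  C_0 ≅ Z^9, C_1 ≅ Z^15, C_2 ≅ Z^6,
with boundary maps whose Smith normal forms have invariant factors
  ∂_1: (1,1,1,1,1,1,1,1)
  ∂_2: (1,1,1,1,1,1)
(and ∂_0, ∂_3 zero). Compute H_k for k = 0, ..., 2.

H_0: b_0 = 9 − 0 − 8 = 1; torsion from ∂_1 factors > 1: none. So H_0 ≅ Z.
H_1: b_1 = 15 − 8 − 6 = 1; torsion from ∂_2 factors > 1: none. So H_1 ≅ Z.
H_2: b_2 = 6 − 6 − 0 = 0; torsion from ∂_3 factors > 1: none. So H_2 ≅ 0.

H_0 ≅ Z,  H_1 ≅ Z,  H_2 = 0.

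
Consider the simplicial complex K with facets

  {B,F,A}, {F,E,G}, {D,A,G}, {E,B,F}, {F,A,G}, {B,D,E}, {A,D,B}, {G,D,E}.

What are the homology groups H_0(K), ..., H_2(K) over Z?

Order the vertices as A < B < D < E < F < G. Listing each simplex with vertices in this order, K has dimension 2 with simplices:

  0-simplices (6): A, B, D, E, F, G
  1-simplices (12): AB, AD, AF, AG, BD, BE, BF, DE, DG, EF, EG, FG
  2-simplices (8): ABD, ABF, ADG, AFG, BDE, BEF, DEG, EFG

Hence C_0 ≅ Z^6, C_1 ≅ Z^12, C_2 ≅ Z^8.

∂_1: C_1 → C_0 sends each edge [p,q] (with p < q) to q − p.
As a 6×12 matrix over Z this has rank 5, with invariant factors (1,1,1,1,1).

∂_2: C_2 → C_1 acts by ∂[p,q,r] = [q,r] − [p,r] + [p,q]. For instance
  ∂EFG = FG − EG + EF,
  ∂DEG = EG − DG + DE.
The resulting 12×8 matrix has rank 7, and its Smith normal form has invariant factors (1,1,1,1,1,1,1).

Reading off H_k = ker ∂_k / im ∂_{k+1}:

  H_0: rank C_0 − rank ∂_1 = 6 − 5 = 1, and the invariant factors of ∂_1 are all 1, so H_0 = Z.
  H_1: rank ker ∂_1 − rank ∂_2 = (12 − 5) − 7 = 0, and the invariant factors of ∂_2 are all 1, so H_1 = 0.
  H_2: rank ker ∂_2 − rank ∂_3 = (8 − 7) − 0 = 1, and there is no ∂_3, so H_2 = Z.

As a check, the Euler characteristic is 6 − 12 + 8 = 2, which agrees with 1 − 0 + 1 = 2.
(K is a triangulation of the 2-sphere S^2.)

H_0 ≅ Z,  H_1 = 0,  H_2 ≅ Z.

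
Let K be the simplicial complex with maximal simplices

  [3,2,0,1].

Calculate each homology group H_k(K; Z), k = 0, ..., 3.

We work with the vertex ordering 0 < 1 < 2 < 3. The simplices of K, each written with vertices in increasing order, are:

  0-simplices (4): [0], [1], [2], [3]
  1-simplices (6): [0,1], [0,2], [0,3], [1,2], [1,3], [2,3]
  2-simplices (4): [0,1,2], [0,1,3], [0,2,3], [1,2,3]
  3-simplices (1): [0,1,2,3]

giving chain groups C_0 ≅ Z^4, C_1 ≅ Z^6, C_2 ≅ Z^4, C_3 ≅ Z^1.

∂_1: C_1 → C_0 is given by ∂[p,q] = [q] − [p]. For instance
  ∂[0,1] = [1] − [0].
The 4×6 boundary matrix has rank 3 and Smith normal form diag(1,1,1).

∂_2: C_2 → C_1 sends each 2-simplex [p,q,r] to [q,r] − [p,r] + [p,q]. For instance
  ∂[0,1,2] = [1,2] − [0,2] + [0,1],
  ∂[1,2,3] = [2,3] − [1,3] + [1,2].
The resulting 6×4 matrix has rank 3, and its Smith normal form has invariant factors (1,1,1).

∂_3: C_3 → C_2 sends each 3-simplex σ to the alternating sum Σ_i (−1)^i (σ with its i-th vertex removed). For instance
  ∂[0,1,2,3] = [1,2,3] − [0,2,3] + [0,1,3] − [0,1,2].
The 4×1 boundary matrix has rank 1 and Smith normal form diag(1).

Computing H_k = (kernel of ∂_k) / (image of ∂_{k+1}):

  H_0: rank C_0 − rank ∂_1 = 4 − 3 = 1, and the invariant factors of ∂_1 are all 1, so H_0 ≅ Z.
  H_1: rank ker ∂_1 − rank ∂_2 = (6 − 3) − 3 = 0, and the invariant factors of ∂_2 are all 1, so H_1 ≅ 0.
  H_2: rank ker ∂_2 − rank ∂_3 = (4 − 3) − 1 = 0, and the invariant factors of ∂_3 are all 1, so H_2 ≅ 0.
  H_3: rank ker ∂_3 − rank ∂_4 = (1 − 1) − 0 = 0, and there is no ∂_4, so H_3 ≅ 0.

H_0 = Z,  H_1 = 0,  H_2 = 0,  H_3 = 0.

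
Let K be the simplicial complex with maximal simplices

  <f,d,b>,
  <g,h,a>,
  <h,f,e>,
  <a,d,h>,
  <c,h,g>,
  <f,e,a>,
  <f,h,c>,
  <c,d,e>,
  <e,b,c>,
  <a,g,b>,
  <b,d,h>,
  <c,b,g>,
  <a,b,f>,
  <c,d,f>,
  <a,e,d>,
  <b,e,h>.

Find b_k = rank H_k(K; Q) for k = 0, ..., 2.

b_0 = 1, b_1 = 2, b_2 = 1.

We work with the vertex ordering a < b < c < d < e < f < g < h. The simplices of K, each written with vertices in increasing order, are:

  0-simplices (8): a, b, c, d, e, f, g, h
  1-simplices (24): ab, ad, ae, af, ag, ah, bc, bd, be, bf, bg, bh, cd, ce, cf, cg, ch, de, df, dh, ef, eh, fh, gh
  2-simplices (16): abf, abg, ade, adh, aef, agh, bce, bcg, bdf, bdh, beh, cde, cdf, cfh, cgh, efh

Hence C_0 ≅ Z^8, C_1 ≅ Z^24, C_2 ≅ Z^16.

∂_1: C_1 → C_0 sends each edge [p,q] (with p < q) to q − p.
The resulting 8×24 matrix has rank 7, and its Smith normal form has invariant factors (1,1,1,1,1,1,1).

Boundary ∂_2: C_2 → C_1 maps a triangle to the signed sum of its edges. For instance
  ∂cdf = df − cf + cd,
  ∂cfh = fh − ch + cf.
This gives a 24×16 integer matrix of rank 15; reducing to Smith normal form yields diagonal entries (1,1,1,1,1,1,1,1,1,1,1,1,1,1,1).

Reading off H_k = ker ∂_k / im ∂_{k+1}:

  H_0: rank C_0 − rank ∂_1 = 8 − 7 = 1, and the invariant factors of ∂_1 are all 1, so H_0 ≅ Z.
  H_1: rank ker ∂_1 − rank ∂_2 = (24 − 7) − 15 = 2, and the invariant factors of ∂_2 are all 1, so H_1 ≅ Z^2.
  H_2: rank ker ∂_2 − rank ∂_3 = (16 − 15) − 0 = 1, and there is no ∂_3, so H_2 ≅ Z.

As a check, the Euler characteristic is 8 − 24 + 16 = 0, which agrees with 1 − 2 + 1 = 0.

Hence the Betti numbers are b_0 = 1, b_1 = 2, b_2 = 1.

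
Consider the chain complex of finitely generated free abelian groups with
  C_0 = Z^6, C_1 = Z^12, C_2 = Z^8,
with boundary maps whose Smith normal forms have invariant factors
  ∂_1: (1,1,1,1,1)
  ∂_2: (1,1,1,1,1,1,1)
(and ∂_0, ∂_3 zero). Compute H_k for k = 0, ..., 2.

H_0 = Z,  H_1 = 0,  H_2 = Z.

H_0: b_0 = 6 − 0 − 5 = 1; torsion from ∂_1 factors > 1: none. So H_0 = Z.
H_1: b_1 = 12 − 5 − 7 = 0; torsion from ∂_2 factors > 1: none. So H_1 = 0.
H_2: b_2 = 8 − 7 − 0 = 1; torsion from ∂_3 factors > 1: none. So H_2 = Z.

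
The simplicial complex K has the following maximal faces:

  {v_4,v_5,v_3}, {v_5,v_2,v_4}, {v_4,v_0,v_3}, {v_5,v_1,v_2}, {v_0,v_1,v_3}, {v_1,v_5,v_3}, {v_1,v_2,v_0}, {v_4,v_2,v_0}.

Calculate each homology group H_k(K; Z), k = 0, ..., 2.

Fix the vertex order v_0 < v_1 < v_2 < v_3 < v_4 < v_5 and write every simplex with vertices in increasing order. Then dim K = 2 and the simplices of K are:

  0-simplices (6): [v_0], [v_1], [v_2], [v_3], [v_4], [v_5]
  1-simplices (12): [v_0,v_1], [v_0,v_2], [v_0,v_3], [v_0,v_4], [v_1,v_2], [v_1,v_3], [v_1,v_5], [v_2,v_4], [v_2,v_5], [v_3,v_4], [v_3,v_5], [v_4,v_5]
  2-simplices (8): [v_0,v_1,v_2], [v_0,v_1,v_3], [v_0,v_2,v_4], [v_0,v_3,v_4], [v_1,v_2,v_5], [v_1,v_3,v_5], [v_2,v_4,v_5], [v_3,v_4,v_5]

giving chain groups C_0 ≅ Z^6, C_1 ≅ Z^12, C_2 ≅ Z^8.

The boundary map ∂_1: C_1 → C_0 maps an edge to its endpoints' difference, ∂[p,q] = q − p.
The resulting 6×12 matrix has rank 5, and its Smith normal form has invariant factors (1,1,1,1,1).

The boundary map ∂_2: C_2 → C_1 acts by ∂[p,q,r] = [q,r] − [p,r] + [p,q]. For instance
  ∂[v_0,v_1,v_2] = [v_1,v_2] − [v_0,v_2] + [v_0,v_1],
  ∂[v_0,v_2,v_4] = [v_2,v_4] − [v_0,v_4] + [v_0,v_2].
As a 12×8 matrix over Z this has rank 7, with invariant factors (1,1,1,1,1,1,1).

From H_k ≅ ker(∂_k) / im(∂_{k+1}) we obtain:

  H_0: rank C_0 − rank ∂_1 = 6 − 5 = 1, and the invariant factors of ∂_1 are all 1, so H_0 = Z.
  H_1: rank ker ∂_1 − rank ∂_2 = (12 − 5) − 7 = 0, and the invariant factors of ∂_2 are all 1, so H_1 = 0.
  H_2: rank ker ∂_2 − rank ∂_3 = (8 − 7) − 0 = 1, and there is no ∂_3, so H_2 = Z.

H_0 ≅ Z,  H_1 = 0,  H_2 ≅ Z.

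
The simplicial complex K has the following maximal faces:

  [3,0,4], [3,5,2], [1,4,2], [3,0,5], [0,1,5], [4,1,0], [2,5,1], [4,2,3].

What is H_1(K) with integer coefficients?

Fix the vertex order 0 < 1 < 2 < 3 < 4 < 5 and write every simplex with vertices in increasing order. Then dim K = 2 and the simplices of K are:

  0-simplices (6): [0], [1], [2], [3], [4], [5]
  1-simplices (12): [0,1], [0,3], [0,4], [0,5], [1,2], [1,4], [1,5], [2,3], [2,4], [2,5], [3,4], [3,5]
  2-simplices (8): [0,1,4], [0,1,5], [0,3,4], [0,3,5], [1,2,4], [1,2,5], [2,3,4], [2,3,5]

so the chain groups are C_0 ≅ Z^6, C_1 ≅ Z^12, C_2 ≅ Z^8.

The boundary map ∂_1: C_1 → C_0 maps an edge to its endpoints' difference, ∂[p,q] = q − p.
This gives a 6×12 integer matrix of rank 5; reducing to Smith normal form yields diagonal entries (1,1,1,1,1).

The boundary map ∂_2: C_2 → C_1 acts by ∂[p,q,r] = [q,r] − [p,r] + [p,q]. For instance
  ∂[0,1,5] = [1,5] − [0,5] + [0,1],
  ∂[0,3,5] = [3,5] − [0,5] + [0,3].
This gives a 12×8 integer matrix of rank 7; reducing to Smith normal form yields diagonal entries (1,1,1,1,1,1,1).

Now H_k = ker ∂_k / im ∂_{k+1}, so:

  H_1: rank ker ∂_1 − rank ∂_2 = (12 − 5) − 7 = 0, and the invariant factors of ∂_2 are all 1, so H_1 ≅ 0.

H_1 ≅ 0.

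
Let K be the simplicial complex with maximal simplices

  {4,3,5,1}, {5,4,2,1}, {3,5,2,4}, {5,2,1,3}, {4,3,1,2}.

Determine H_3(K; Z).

Fix the vertex order 1 < 2 < 3 < 4 < 5 and write every simplex with vertices in increasing order. Then dim K = 3 and the simplices of K are:

  0-simplices (5): [1], [2], [3], [4], [5]
  1-simplices (10): [1,2], [1,3], [1,4], [1,5], [2,3], [2,4], [2,5], [3,4], [3,5], [4,5]
  2-simplices (10): [1,2,3], [1,2,4], [1,2,5], [1,3,4], [1,3,5], [1,4,5], [2,3,4], [2,3,5], [2,4,5], [3,4,5]
  3-simplices (5): [1,2,3,4], [1,2,3,5], [1,2,4,5], [1,3,4,5], [2,3,4,5]

giving chain groups C_0 ≅ Z^5, C_1 ≅ Z^10, C_2 ≅ Z^10, C_3 ≅ Z^5.

∂_1: C_1 → C_0 is given by ∂[p,q] = [q] − [p]. For instance
  ∂[1,5] = [5] − [1].
As a 5×10 matrix over Z this has rank 4, with invariant factors (1,1,1,1).

∂_2: C_2 → C_1 sends each 2-simplex [p,q,r] to [q,r] − [p,r] + [p,q]. For instance
  ∂[3,4,5] = [4,5] − [3,5] + [3,4],
  ∂[1,2,4] = [2,4] − [1,4] + [1,2].
The resulting 10×10 matrix has rank 6, and its Smith normal form has invariant factors (1,1,1,1,1,1).

∂_3: C_3 → C_2 sends each 3-simplex σ to the alternating sum Σ_i (−1)^i (σ with its i-th vertex removed). For instance
  ∂[1,2,3,5] = [2,3,5] − [1,3,5] + [1,2,5] − [1,2,3],
  ∂[1,2,3,4] = [2,3,4] − [1,3,4] + [1,2,4] − [1,2,3].
The resulting 10×5 matrix has rank 4, and its Smith normal form has invariant factors (1,1,1,1).

Computing H_k = (kernel of ∂_k) / (image of ∂_{k+1}):

  H_3: rank ker ∂_3 − rank ∂_4 = (5 − 4) − 0 = 1, and there is no ∂_4, so H_3 ≅ Z.

(K is a triangulation of the 3-sphere S^3.)

H_3 ≅ Z.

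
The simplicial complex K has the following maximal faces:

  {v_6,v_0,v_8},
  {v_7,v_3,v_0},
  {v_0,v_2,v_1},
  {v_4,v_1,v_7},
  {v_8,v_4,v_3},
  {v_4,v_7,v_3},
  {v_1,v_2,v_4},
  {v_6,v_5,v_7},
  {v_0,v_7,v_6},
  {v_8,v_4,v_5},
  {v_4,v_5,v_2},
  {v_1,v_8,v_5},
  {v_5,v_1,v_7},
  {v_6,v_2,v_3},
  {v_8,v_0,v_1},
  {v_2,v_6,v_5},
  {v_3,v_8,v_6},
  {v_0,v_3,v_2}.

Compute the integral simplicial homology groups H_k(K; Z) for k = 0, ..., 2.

H_0 ≅ Z,  H_1 ≅ Z ⊕ Z/2,  H_2 = 0.

Fix the vertex order v_0 < v_1 < v_2 < v_3 < v_4 < v_5 < v_6 < v_7 < v_8 and write every simplex with vertices in increasing order. Then dim K = 2 and the simplices of K are:

  0-simplices (9): [v_0], [v_1], [v_2], [v_3], [v_4], [v_5], [v_6], [v_7], [v_8]
  1-simplices (27): (27 of them)
  2-simplices (18): (18 of them)

giving chain groups C_0 ≅ Z^9, C_1 ≅ Z^27, C_2 ≅ Z^18.

Boundary ∂_1: C_1 → C_0 is given by ∂[p,q] = [q] − [p].
This gives a 9×27 integer matrix of rank 8; reducing to Smith normal form yields diagonal entries (1,1,1,1,1,1,1,1).

The boundary map ∂_2: C_2 → C_1 sends each 2-simplex [p,q,r] to [q,r] − [p,r] + [p,q]. For instance
  ∂[v_2,v_5,v_6] = [v_5,v_6] − [v_2,v_6] + [v_2,v_5],
  ∂[v_2,v_4,v_5] = [v_4,v_5] − [v_2,v_5] + [v_2,v_4].
This gives a 27×18 integer matrix of rank 18; reducing to Smith normal form yields diagonal entries (1,1,1,1,1,1,1,1,1,1,1,1,1,1,1,1,1,2).

From H_k ≅ ker(∂_k) / im(∂_{k+1}) we obtain:

  H_0: rank C_0 − rank ∂_1 = 9 − 8 = 1, and the invariant factors of ∂_1 are all 1, so H_0 ≅ Z.
  H_1: rank ker ∂_1 − rank ∂_2 = (27 − 8) − 18 = 1, and ∂_2 has invariant factor 2 > 1, so H_1 ≅ Z ⊕ Z/2.
  H_2: rank ker ∂_2 − rank ∂_3 = (18 − 18) − 0 = 0, and there is no ∂_3, so H_2 ≅ 0.

As a check, the Euler characteristic is 9 − 27 + 18 = 0, which agrees with 1 − 1 + 0 = 0.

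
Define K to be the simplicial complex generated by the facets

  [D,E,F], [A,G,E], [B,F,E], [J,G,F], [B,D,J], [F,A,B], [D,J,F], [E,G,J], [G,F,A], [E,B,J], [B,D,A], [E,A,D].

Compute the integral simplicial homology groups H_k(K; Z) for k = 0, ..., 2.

Fix the vertex order A < B < D < E < F < G < J and write every simplex with vertices in increasing order. Then dim K = 2 and the simplices of K are:

  0-simplices (7): A, B, D, E, F, G, J
  1-simplices (18): AB, AD, AE, AF, AG, BD, BE, BF, BJ, DE, DF, DJ, EF, EG, EJ, FG, FJ, GJ
  2-simplices (12): ABD, ABF, ADE, AEG, AFG, BDJ, BEF, BEJ, DEF, DFJ, EGJ, FGJ

giving chain groups C_0 ≅ Z^7, C_1 ≅ Z^18, C_2 ≅ Z^12.

Boundary ∂_1: C_1 → C_0 sends each edge [p,q] (with p < q) to q − p.
The 7×18 boundary matrix has rank 6 and Smith normal form diag(1,1,1,1,1,1).

The boundary map ∂_2: C_2 → C_1 sends each 2-simplex [p,q,r] to [q,r] − [p,r] + [p,q]. For instance
  ∂BDJ = DJ − BJ + BD,
  ∂ABF = BF − AF + AB.
This gives a 18×12 integer matrix of rank 12; reducing to Smith normal form yields diagonal entries (1,1,1,1,1,1,1,1,1,1,1,2).

Reading off H_k = ker ∂_k / im ∂_{k+1}:

  H_0: rank C_0 − rank ∂_1 = 7 − 6 = 1, and the invariant factors of ∂_1 are all 1, so H_0 = Z.
  H_1: rank ker ∂_1 − rank ∂_2 = (18 − 6) − 12 = 0, and ∂_2 has invariant factor 2 > 1, so H_1 = Z/2.
  H_2: rank ker ∂_2 − rank ∂_3 = (12 − 12) − 0 = 0, and there is no ∂_3, so H_2 = 0.

H_0 ≅ Z,  H_1 ≅ Z/2,  H_2 = 0.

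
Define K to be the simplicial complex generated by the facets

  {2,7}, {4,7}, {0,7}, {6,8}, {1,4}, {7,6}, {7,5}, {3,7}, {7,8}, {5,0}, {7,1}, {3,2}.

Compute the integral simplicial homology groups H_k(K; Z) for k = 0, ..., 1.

H_0 ≅ Z,  H_1 ≅ Z^4.

Take the total order 0 < 1 < 2 < 3 < 4 < 5 < 6 < 7 < 8 on the vertex set. Then K (dimension 1) consists of the simplices:

  0-simplices (9): [0], [1], [2], [3], [4], [5], [6], [7], [8]
  1-simplices (12): [0,5], [0,7], [1,4], [1,7], [2,3], [2,7], [3,7], [4,7], [5,7], [6,7], [6,8], [7,8]

giving chain groups C_0 ≅ Z^9, C_1 ≅ Z^12.

∂_1: C_1 → C_0 is given by ∂[p,q] = [q] − [p]. For instance
  ∂[0,5] = [5] − [0].
As a 9×12 matrix over Z this has rank 8, with invariant factors (1,1,1,1,1,1,1,1).

Reading off H_k = ker ∂_k / im ∂_{k+1}:

  H_0: rank C_0 − rank ∂_1 = 9 − 8 = 1, and the invariant factors of ∂_1 are all 1, so H_0 = Z.
  H_1: rank ker ∂_1 − rank ∂_2 = (12 − 8) − 0 = 4, and there is no ∂_2, so H_1 = Z^4.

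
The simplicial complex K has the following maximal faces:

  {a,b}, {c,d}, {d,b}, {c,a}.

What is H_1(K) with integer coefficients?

We work with the vertex ordering a < b < c < d. The simplices of K, each written with vertices in increasing order, are:

  0-simplices (4): a, b, c, d
  1-simplices (4): ab, ac, bd, cd

giving chain groups C_0 ≅ Z^4, C_1 ≅ Z^4.

The boundary map ∂_1: C_1 → C_0 maps an edge to its endpoints' difference, ∂[p,q] = q − p. For instance
  ∂cd = d − c.
As a 4×4 matrix over Z this has rank 3, with invariant factors (1,1,1).

Reading off H_k = ker ∂_k / im ∂_{k+1}:

  H_1: rank ker ∂_1 − rank ∂_2 = (4 − 3) − 0 = 1, and there is no ∂_2, so H_1 = Z.

(K is a triangulation of the circle S^1.)

H_1 = Z.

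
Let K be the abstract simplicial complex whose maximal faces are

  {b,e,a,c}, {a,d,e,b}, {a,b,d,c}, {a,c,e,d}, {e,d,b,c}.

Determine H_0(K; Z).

We work with the vertex ordering a < b < c < d < e. The simplices of K, each written with vertices in increasing order, are:

  0-simplices (5): a, b, c, d, e
  1-simplices (10): ab, ac, ad, ae, bc, bd, be, cd, ce, de
  2-simplices (10): abc, abd, abe, acd, ace, ade, bcd, bce, bde, cde
  3-simplices (5): abcd, abce, abde, acde, bcde

so the chain groups are C_0 ≅ Z^5, C_1 ≅ Z^10, C_2 ≅ Z^10, C_3 ≅ Z^5.

The boundary map ∂_1: C_1 → C_0 maps an edge to its endpoints' difference, ∂[p,q] = q − p. For instance
  ∂bd = d − b.
The 5×10 boundary matrix has rank 4 and Smith normal form diag(1,1,1,1).

The boundary map ∂_2: C_2 → C_1 acts by ∂[p,q,r] = [q,r] − [p,r] + [p,q]. For instance
  ∂abd = bd − ad + ab,
  ∂bde = de − be + bd.
As a 10×10 matrix over Z this has rank 6, with invariant factors (1,1,1,1,1,1).

Boundary ∂_3: C_3 → C_2 sends each 3-simplex σ to the alternating sum Σ_i (−1)^i (σ with its i-th vertex removed). For instance
  ∂abce = bce − ace + abe − abc,
  ∂acde = cde − ade + ace − acd.
The resulting 10×5 matrix has rank 4, and its Smith normal form has invariant factors (1,1,1,1).

Reading off H_k = ker ∂_k / im ∂_{k+1}:

  H_0: rank C_0 − rank ∂_1 = 5 − 4 = 1, and the invariant factors of ∂_1 are all 1, so H_0 ≅ Z.

H_0 ≅ Z.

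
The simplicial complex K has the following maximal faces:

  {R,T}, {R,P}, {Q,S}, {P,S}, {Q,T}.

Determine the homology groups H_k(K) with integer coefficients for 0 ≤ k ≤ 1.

We work with the vertex ordering P < Q < R < S < T. The simplices of K, each written with vertices in increasing order, are:

  0-simplices (5): P, Q, R, S, T
  1-simplices (5): PR, PS, QS, QT, RT

giving chain groups C_0 ≅ Z^5, C_1 ≅ Z^5.

The boundary map ∂_1: C_1 → C_0 sends each edge [p,q] (with p < q) to q − p.
The 5×5 boundary matrix has rank 4 and Smith normal form diag(1,1,1,1).

From H_k ≅ ker(∂_k) / im(∂_{k+1}) we obtain:

  H_0: rank C_0 − rank ∂_1 = 5 − 4 = 1, and the invariant factors of ∂_1 are all 1, so H_0 = Z.
  H_1: rank ker ∂_1 − rank ∂_2 = (5 − 4) − 0 = 1, and there is no ∂_2, so H_1 = Z.

As a check, the Euler characteristic is 5 − 5 = 0, which agrees with 1 − 1 = 0.
(K is a triangulation of the circle S^1.)

H_0 = Z,  H_1 = Z.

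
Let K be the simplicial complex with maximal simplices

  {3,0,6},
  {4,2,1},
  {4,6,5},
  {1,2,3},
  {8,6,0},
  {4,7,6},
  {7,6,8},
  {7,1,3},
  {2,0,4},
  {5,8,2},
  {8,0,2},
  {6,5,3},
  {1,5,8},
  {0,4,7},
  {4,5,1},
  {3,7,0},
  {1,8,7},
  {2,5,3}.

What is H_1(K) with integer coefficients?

H_1 = Z ⊕ Z/2.

Order the vertices as 0 < 1 < 2 < 3 < 4 < 5 < 6 < 7 < 8. Listing each simplex with vertices in this order, K has dimension 2 with simplices:

  0-simplices (9): [0], [1], [2], [3], [4], [5], [6], [7], [8]
  1-simplices (27): (27 of them)
  2-simplices (18): [0,2,4], [0,2,8], [0,3,6], [0,3,7], [0,4,7], [0,6,8], [1,2,3], [1,2,4], [1,3,7], [1,4,5], [1,5,8], [1,7,8], [2,3,5], [2,5,8], [3,5,6], [4,5,6], [4,6,7], [6,7,8]

giving chain groups C_0 ≅ Z^9, C_1 ≅ Z^27, C_2 ≅ Z^18.

Boundary ∂_1: C_1 → C_0 maps an edge to its endpoints' difference, ∂[p,q] = q − p.
The 9×27 boundary matrix has rank 8 and Smith normal form diag(1,1,1,1,1,1,1,1).

∂_2: C_2 → C_1 sends each 2-simplex [p,q,r] to [q,r] − [p,r] + [p,q]. For instance
  ∂[0,6,8] = [6,8] − [0,8] + [0,6],
  ∂[1,2,3] = [2,3] − [1,3] + [1,2].
The 27×18 boundary matrix has rank 18 and Smith normal form diag(1,1,1,1,1,1,1,1,1,1,1,1,1,1,1,1,1,2).

Reading off H_k = ker ∂_k / im ∂_{k+1}:

  H_1: rank ker ∂_1 − rank ∂_2 = (27 − 8) − 18 = 1, and ∂_2 has invariant factor 2 > 1, so H_1 ≅ Z ⊕ Z/2.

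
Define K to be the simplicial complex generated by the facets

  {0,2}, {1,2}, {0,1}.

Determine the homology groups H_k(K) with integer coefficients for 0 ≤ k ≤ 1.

Take the total order 0 < 1 < 2 on the vertex set. Then K (dimension 1) consists of the simplices:

  0-simplices (3): [0], [1], [2]
  1-simplices (3): [0,1], [0,2], [1,2]

giving chain groups C_0 ≅ Z^3, C_1 ≅ Z^3.

∂_1: C_1 → C_0 maps an edge to its endpoints' difference, ∂[p,q] = q − p. For instance
  ∂[0,2] = [2] − [0].
As a 3×3 matrix over Z this has rank 2, with invariant factors (1,1).

Reading off H_k = ker ∂_k / im ∂_{k+1}:

  H_0: rank C_0 − rank ∂_1 = 3 − 2 = 1, and the invariant factors of ∂_1 are all 1, so H_0 ≅ Z.
  H_1: rank ker ∂_1 − rank ∂_2 = (3 − 2) − 0 = 1, and there is no ∂_2, so H_1 ≅ Z.

As a check, the Euler characteristic is 3 − 3 = 0, which agrees with 1 − 1 = 0.

H_0 = Z,  H_1 = Z.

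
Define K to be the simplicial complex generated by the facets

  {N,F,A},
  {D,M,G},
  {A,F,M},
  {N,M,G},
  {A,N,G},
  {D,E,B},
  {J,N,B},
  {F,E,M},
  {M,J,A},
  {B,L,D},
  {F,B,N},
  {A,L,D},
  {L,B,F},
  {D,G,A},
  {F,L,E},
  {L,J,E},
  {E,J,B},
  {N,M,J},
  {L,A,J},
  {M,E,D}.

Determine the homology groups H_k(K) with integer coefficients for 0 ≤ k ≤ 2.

H_0 = Z,  H_1 = Z × Z/2,  H_2 = 0.

Fix the vertex order A < B < D < E < F < G < J < L < M < N and write every simplex with vertices in increasing order. Then dim K = 2 and the simplices of K are:

  0-simplices (10): A, B, D, E, F, G, J, L, M, N
  1-simplices (30): AD, AF, AG, AJ, AL, AM, AN, BD, BE, BF, BJ, BL, BN, DE, DG, DL, DM, EF, EJ, EL, EM, FL, FM, FN, GM, GN, JL, JM, JN, MN
  2-simplices (20): ADG, ADL, AFM, AFN, AGN, AJL, AJM, BDE, BDL, BEJ, BFL, BFN, BJN, DEM, DGM, EFL, EFM, EJL, GMN, JMN

so the chain groups are C_0 ≅ Z^10, C_1 ≅ Z^30, C_2 ≅ Z^20.

∂_1: C_1 → C_0 maps an edge to its endpoints' difference, ∂[p,q] = q − p. For instance
  ∂DM = M − D.
The resulting 10×30 matrix has rank 9, and its Smith normal form has invariant factors (1,1,1,1,1,1,1,1,1).

Boundary ∂_2: C_2 → C_1 sends each 2-simplex [p,q,r] to [q,r] − [p,r] + [p,q]. For instance
  ∂DEM = EM − DM + DE,
  ∂BFN = FN − BN + BF.
The resulting 30×20 matrix has rank 20, and its Smith normal form has invariant factors (1,1,1,1,1,1,1,1,1,1,1,1,1,1,1,1,1,1,1,2).

Computing H_k = (kernel of ∂_k) / (image of ∂_{k+1}):

  H_0: rank C_0 − rank ∂_1 = 10 − 9 = 1, and the invariant factors of ∂_1 are all 1, so H_0 ≅ Z.
  H_1: rank ker ∂_1 − rank ∂_2 = (30 − 9) − 20 = 1, and ∂_2 has invariant factor 2 > 1, so H_1 ≅ Z × Z/2.
  H_2: rank ker ∂_2 − rank ∂_3 = (20 − 20) − 0 = 0, and there is no ∂_3, so H_2 ≅ 0.

As a check, the Euler characteristic is 10 − 30 + 20 = 0, which agrees with 1 − 1 + 0 = 0.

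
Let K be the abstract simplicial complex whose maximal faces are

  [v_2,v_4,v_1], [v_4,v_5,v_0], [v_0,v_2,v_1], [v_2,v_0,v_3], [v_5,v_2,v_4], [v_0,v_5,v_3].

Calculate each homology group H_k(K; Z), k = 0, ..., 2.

H_0 = Z,  H_1 = Z,  H_2 = 0.

We work with the vertex ordering v_0 < v_1 < v_2 < v_3 < v_4 < v_5. The simplices of K, each written with vertices in increasing order, are:

  0-simplices (6): [v_0], [v_1], [v_2], [v_3], [v_4], [v_5]
  1-simplices (12): [v_0,v_1], [v_0,v_2], [v_0,v_3], [v_0,v_4], [v_0,v_5], [v_1,v_2], [v_1,v_4], [v_2,v_3], [v_2,v_4], [v_2,v_5], [v_3,v_5], [v_4,v_5]
  2-simplices (6): [v_0,v_1,v_2], [v_0,v_2,v_3], [v_0,v_3,v_5], [v_0,v_4,v_5], [v_1,v_2,v_4], [v_2,v_4,v_5]

Hence C_0 ≅ Z^6, C_1 ≅ Z^12, C_2 ≅ Z^6.

Boundary ∂_1: C_1 → C_0 maps an edge to its endpoints' difference, ∂[p,q] = q − p.
The 6×12 boundary matrix has rank 5 and Smith normal form diag(1,1,1,1,1).

∂_2: C_2 → C_1 maps a triangle to the signed sum of its edges. For instance
  ∂[v_0,v_2,v_3] = [v_2,v_3] − [v_0,v_3] + [v_0,v_2],
  ∂[v_0,v_4,v_5] = [v_4,v_5] − [v_0,v_5] + [v_0,v_4].
This gives a 12×6 integer matrix of rank 6; reducing to Smith normal form yields diagonal entries (1,1,1,1,1,1).

Reading off H_k = ker ∂_k / im ∂_{k+1}:

  H_0: rank C_0 − rank ∂_1 = 6 − 5 = 1, and the invariant factors of ∂_1 are all 1, so H_0 ≅ Z.
  H_1: rank ker ∂_1 − rank ∂_2 = (12 − 5) − 6 = 1, and the invariant factors of ∂_2 are all 1, so H_1 ≅ Z.
  H_2: rank ker ∂_2 − rank ∂_3 = (6 − 6) − 0 = 0, and there is no ∂_3, so H_2 ≅ 0.

As a check, the Euler characteristic is 6 − 12 + 6 = 0, which agrees with 1 − 1 + 0 = 0.
(K is a triangulation of the cylinder S^1 x I.)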